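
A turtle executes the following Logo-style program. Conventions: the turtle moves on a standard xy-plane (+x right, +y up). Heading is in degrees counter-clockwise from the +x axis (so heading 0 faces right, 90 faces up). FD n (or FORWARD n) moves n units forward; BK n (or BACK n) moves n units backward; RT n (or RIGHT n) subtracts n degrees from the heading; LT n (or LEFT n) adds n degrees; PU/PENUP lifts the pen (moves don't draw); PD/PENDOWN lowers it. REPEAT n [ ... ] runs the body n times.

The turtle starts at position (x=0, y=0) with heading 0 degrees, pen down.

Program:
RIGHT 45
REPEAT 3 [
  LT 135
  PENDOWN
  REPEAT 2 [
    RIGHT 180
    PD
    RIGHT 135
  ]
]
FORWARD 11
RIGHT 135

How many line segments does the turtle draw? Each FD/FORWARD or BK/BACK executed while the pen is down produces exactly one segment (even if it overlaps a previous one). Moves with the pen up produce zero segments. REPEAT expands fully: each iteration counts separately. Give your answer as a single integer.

Answer: 1

Derivation:
Executing turtle program step by step:
Start: pos=(0,0), heading=0, pen down
RT 45: heading 0 -> 315
REPEAT 3 [
  -- iteration 1/3 --
  LT 135: heading 315 -> 90
  PD: pen down
  REPEAT 2 [
    -- iteration 1/2 --
    RT 180: heading 90 -> 270
    PD: pen down
    RT 135: heading 270 -> 135
    -- iteration 2/2 --
    RT 180: heading 135 -> 315
    PD: pen down
    RT 135: heading 315 -> 180
  ]
  -- iteration 2/3 --
  LT 135: heading 180 -> 315
  PD: pen down
  REPEAT 2 [
    -- iteration 1/2 --
    RT 180: heading 315 -> 135
    PD: pen down
    RT 135: heading 135 -> 0
    -- iteration 2/2 --
    RT 180: heading 0 -> 180
    PD: pen down
    RT 135: heading 180 -> 45
  ]
  -- iteration 3/3 --
  LT 135: heading 45 -> 180
  PD: pen down
  REPEAT 2 [
    -- iteration 1/2 --
    RT 180: heading 180 -> 0
    PD: pen down
    RT 135: heading 0 -> 225
    -- iteration 2/2 --
    RT 180: heading 225 -> 45
    PD: pen down
    RT 135: heading 45 -> 270
  ]
]
FD 11: (0,0) -> (0,-11) [heading=270, draw]
RT 135: heading 270 -> 135
Final: pos=(0,-11), heading=135, 1 segment(s) drawn
Segments drawn: 1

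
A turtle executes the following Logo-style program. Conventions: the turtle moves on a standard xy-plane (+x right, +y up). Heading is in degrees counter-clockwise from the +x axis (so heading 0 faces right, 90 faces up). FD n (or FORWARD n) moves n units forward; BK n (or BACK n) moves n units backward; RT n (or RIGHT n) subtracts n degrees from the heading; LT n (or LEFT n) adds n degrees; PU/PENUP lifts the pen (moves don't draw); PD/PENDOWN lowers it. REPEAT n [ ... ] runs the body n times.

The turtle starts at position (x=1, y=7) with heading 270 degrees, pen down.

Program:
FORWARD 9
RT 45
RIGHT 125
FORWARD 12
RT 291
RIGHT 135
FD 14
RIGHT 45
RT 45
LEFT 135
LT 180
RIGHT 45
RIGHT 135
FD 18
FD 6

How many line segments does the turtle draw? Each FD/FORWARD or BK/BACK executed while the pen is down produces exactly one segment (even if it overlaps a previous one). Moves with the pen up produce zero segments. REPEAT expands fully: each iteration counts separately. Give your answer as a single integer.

Executing turtle program step by step:
Start: pos=(1,7), heading=270, pen down
FD 9: (1,7) -> (1,-2) [heading=270, draw]
RT 45: heading 270 -> 225
RT 125: heading 225 -> 100
FD 12: (1,-2) -> (-1.084,9.818) [heading=100, draw]
RT 291: heading 100 -> 169
RT 135: heading 169 -> 34
FD 14: (-1.084,9.818) -> (10.523,17.646) [heading=34, draw]
RT 45: heading 34 -> 349
RT 45: heading 349 -> 304
LT 135: heading 304 -> 79
LT 180: heading 79 -> 259
RT 45: heading 259 -> 214
RT 135: heading 214 -> 79
FD 18: (10.523,17.646) -> (13.957,35.316) [heading=79, draw]
FD 6: (13.957,35.316) -> (15.102,41.205) [heading=79, draw]
Final: pos=(15.102,41.205), heading=79, 5 segment(s) drawn
Segments drawn: 5

Answer: 5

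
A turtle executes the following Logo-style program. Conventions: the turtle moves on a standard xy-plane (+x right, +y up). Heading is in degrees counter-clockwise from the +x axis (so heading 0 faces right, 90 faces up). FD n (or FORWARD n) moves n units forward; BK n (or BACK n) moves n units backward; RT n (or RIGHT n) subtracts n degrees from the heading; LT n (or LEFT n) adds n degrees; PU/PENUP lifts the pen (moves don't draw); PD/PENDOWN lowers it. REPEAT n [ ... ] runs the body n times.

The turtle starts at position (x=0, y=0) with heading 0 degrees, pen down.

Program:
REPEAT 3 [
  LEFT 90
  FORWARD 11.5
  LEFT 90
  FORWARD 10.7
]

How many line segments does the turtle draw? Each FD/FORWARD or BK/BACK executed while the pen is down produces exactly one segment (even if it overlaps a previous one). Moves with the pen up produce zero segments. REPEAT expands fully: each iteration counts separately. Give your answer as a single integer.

Answer: 6

Derivation:
Executing turtle program step by step:
Start: pos=(0,0), heading=0, pen down
REPEAT 3 [
  -- iteration 1/3 --
  LT 90: heading 0 -> 90
  FD 11.5: (0,0) -> (0,11.5) [heading=90, draw]
  LT 90: heading 90 -> 180
  FD 10.7: (0,11.5) -> (-10.7,11.5) [heading=180, draw]
  -- iteration 2/3 --
  LT 90: heading 180 -> 270
  FD 11.5: (-10.7,11.5) -> (-10.7,0) [heading=270, draw]
  LT 90: heading 270 -> 0
  FD 10.7: (-10.7,0) -> (0,0) [heading=0, draw]
  -- iteration 3/3 --
  LT 90: heading 0 -> 90
  FD 11.5: (0,0) -> (0,11.5) [heading=90, draw]
  LT 90: heading 90 -> 180
  FD 10.7: (0,11.5) -> (-10.7,11.5) [heading=180, draw]
]
Final: pos=(-10.7,11.5), heading=180, 6 segment(s) drawn
Segments drawn: 6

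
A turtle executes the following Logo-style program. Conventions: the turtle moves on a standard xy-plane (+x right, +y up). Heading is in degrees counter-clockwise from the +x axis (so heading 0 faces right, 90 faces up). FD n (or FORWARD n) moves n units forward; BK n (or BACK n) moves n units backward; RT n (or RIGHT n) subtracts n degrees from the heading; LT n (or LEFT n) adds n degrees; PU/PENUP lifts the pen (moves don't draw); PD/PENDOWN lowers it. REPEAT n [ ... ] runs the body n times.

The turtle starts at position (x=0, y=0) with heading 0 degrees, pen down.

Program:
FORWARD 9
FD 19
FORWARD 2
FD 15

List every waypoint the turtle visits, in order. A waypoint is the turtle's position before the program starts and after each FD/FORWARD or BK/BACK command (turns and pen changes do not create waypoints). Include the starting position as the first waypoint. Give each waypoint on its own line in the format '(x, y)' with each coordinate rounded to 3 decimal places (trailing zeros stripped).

Executing turtle program step by step:
Start: pos=(0,0), heading=0, pen down
FD 9: (0,0) -> (9,0) [heading=0, draw]
FD 19: (9,0) -> (28,0) [heading=0, draw]
FD 2: (28,0) -> (30,0) [heading=0, draw]
FD 15: (30,0) -> (45,0) [heading=0, draw]
Final: pos=(45,0), heading=0, 4 segment(s) drawn
Waypoints (5 total):
(0, 0)
(9, 0)
(28, 0)
(30, 0)
(45, 0)

Answer: (0, 0)
(9, 0)
(28, 0)
(30, 0)
(45, 0)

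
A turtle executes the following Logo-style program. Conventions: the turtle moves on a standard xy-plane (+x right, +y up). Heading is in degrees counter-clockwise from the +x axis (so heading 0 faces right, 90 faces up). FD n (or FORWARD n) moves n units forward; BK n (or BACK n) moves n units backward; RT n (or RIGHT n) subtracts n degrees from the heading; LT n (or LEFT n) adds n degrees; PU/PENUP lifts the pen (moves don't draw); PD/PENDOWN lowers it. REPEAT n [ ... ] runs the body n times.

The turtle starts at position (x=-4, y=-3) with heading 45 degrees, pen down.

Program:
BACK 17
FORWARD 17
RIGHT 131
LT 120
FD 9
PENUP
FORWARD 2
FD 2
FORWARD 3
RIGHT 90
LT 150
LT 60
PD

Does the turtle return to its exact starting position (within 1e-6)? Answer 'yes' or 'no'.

Answer: no

Derivation:
Executing turtle program step by step:
Start: pos=(-4,-3), heading=45, pen down
BK 17: (-4,-3) -> (-16.021,-15.021) [heading=45, draw]
FD 17: (-16.021,-15.021) -> (-4,-3) [heading=45, draw]
RT 131: heading 45 -> 274
LT 120: heading 274 -> 34
FD 9: (-4,-3) -> (3.461,2.033) [heading=34, draw]
PU: pen up
FD 2: (3.461,2.033) -> (5.119,3.151) [heading=34, move]
FD 2: (5.119,3.151) -> (6.777,4.27) [heading=34, move]
FD 3: (6.777,4.27) -> (9.265,5.947) [heading=34, move]
RT 90: heading 34 -> 304
LT 150: heading 304 -> 94
LT 60: heading 94 -> 154
PD: pen down
Final: pos=(9.265,5.947), heading=154, 3 segment(s) drawn

Start position: (-4, -3)
Final position: (9.265, 5.947)
Distance = 16; >= 1e-6 -> NOT closed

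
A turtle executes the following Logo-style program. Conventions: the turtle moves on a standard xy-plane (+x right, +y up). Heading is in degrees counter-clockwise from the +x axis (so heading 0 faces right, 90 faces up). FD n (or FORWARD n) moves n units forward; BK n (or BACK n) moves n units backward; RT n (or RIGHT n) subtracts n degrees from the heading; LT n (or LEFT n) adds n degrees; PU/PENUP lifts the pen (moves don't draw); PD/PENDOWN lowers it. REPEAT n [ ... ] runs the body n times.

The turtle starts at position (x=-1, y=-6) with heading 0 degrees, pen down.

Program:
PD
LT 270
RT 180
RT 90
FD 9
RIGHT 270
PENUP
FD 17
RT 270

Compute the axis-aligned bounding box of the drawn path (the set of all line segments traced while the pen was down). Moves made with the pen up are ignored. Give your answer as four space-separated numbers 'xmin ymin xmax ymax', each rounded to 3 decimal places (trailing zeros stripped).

Answer: -1 -6 8 -6

Derivation:
Executing turtle program step by step:
Start: pos=(-1,-6), heading=0, pen down
PD: pen down
LT 270: heading 0 -> 270
RT 180: heading 270 -> 90
RT 90: heading 90 -> 0
FD 9: (-1,-6) -> (8,-6) [heading=0, draw]
RT 270: heading 0 -> 90
PU: pen up
FD 17: (8,-6) -> (8,11) [heading=90, move]
RT 270: heading 90 -> 180
Final: pos=(8,11), heading=180, 1 segment(s) drawn

Segment endpoints: x in {-1, 8}, y in {-6}
xmin=-1, ymin=-6, xmax=8, ymax=-6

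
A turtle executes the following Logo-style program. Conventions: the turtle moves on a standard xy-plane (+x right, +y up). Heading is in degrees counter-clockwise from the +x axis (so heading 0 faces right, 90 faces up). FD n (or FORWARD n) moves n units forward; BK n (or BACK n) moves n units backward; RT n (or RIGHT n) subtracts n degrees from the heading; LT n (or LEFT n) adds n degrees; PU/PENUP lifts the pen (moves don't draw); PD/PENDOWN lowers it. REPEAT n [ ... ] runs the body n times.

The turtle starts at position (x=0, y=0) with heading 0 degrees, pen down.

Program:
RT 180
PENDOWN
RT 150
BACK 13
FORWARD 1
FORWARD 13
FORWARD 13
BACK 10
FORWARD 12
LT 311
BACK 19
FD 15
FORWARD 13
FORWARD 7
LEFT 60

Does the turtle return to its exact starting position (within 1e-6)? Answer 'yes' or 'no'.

Answer: no

Derivation:
Executing turtle program step by step:
Start: pos=(0,0), heading=0, pen down
RT 180: heading 0 -> 180
PD: pen down
RT 150: heading 180 -> 30
BK 13: (0,0) -> (-11.258,-6.5) [heading=30, draw]
FD 1: (-11.258,-6.5) -> (-10.392,-6) [heading=30, draw]
FD 13: (-10.392,-6) -> (0.866,0.5) [heading=30, draw]
FD 13: (0.866,0.5) -> (12.124,7) [heading=30, draw]
BK 10: (12.124,7) -> (3.464,2) [heading=30, draw]
FD 12: (3.464,2) -> (13.856,8) [heading=30, draw]
LT 311: heading 30 -> 341
BK 19: (13.856,8) -> (-4.108,14.186) [heading=341, draw]
FD 15: (-4.108,14.186) -> (10.074,9.302) [heading=341, draw]
FD 13: (10.074,9.302) -> (22.366,5.07) [heading=341, draw]
FD 7: (22.366,5.07) -> (28.985,2.791) [heading=341, draw]
LT 60: heading 341 -> 41
Final: pos=(28.985,2.791), heading=41, 10 segment(s) drawn

Start position: (0, 0)
Final position: (28.985, 2.791)
Distance = 29.119; >= 1e-6 -> NOT closed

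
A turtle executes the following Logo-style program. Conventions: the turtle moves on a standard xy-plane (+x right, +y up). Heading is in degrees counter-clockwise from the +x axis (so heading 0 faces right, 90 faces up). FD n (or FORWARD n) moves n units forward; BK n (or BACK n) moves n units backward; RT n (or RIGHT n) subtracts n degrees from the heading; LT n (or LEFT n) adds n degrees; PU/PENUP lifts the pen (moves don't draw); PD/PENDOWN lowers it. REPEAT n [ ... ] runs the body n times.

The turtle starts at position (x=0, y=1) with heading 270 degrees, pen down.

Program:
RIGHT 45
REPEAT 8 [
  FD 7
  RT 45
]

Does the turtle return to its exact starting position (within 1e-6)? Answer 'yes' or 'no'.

Executing turtle program step by step:
Start: pos=(0,1), heading=270, pen down
RT 45: heading 270 -> 225
REPEAT 8 [
  -- iteration 1/8 --
  FD 7: (0,1) -> (-4.95,-3.95) [heading=225, draw]
  RT 45: heading 225 -> 180
  -- iteration 2/8 --
  FD 7: (-4.95,-3.95) -> (-11.95,-3.95) [heading=180, draw]
  RT 45: heading 180 -> 135
  -- iteration 3/8 --
  FD 7: (-11.95,-3.95) -> (-16.899,1) [heading=135, draw]
  RT 45: heading 135 -> 90
  -- iteration 4/8 --
  FD 7: (-16.899,1) -> (-16.899,8) [heading=90, draw]
  RT 45: heading 90 -> 45
  -- iteration 5/8 --
  FD 7: (-16.899,8) -> (-11.95,12.95) [heading=45, draw]
  RT 45: heading 45 -> 0
  -- iteration 6/8 --
  FD 7: (-11.95,12.95) -> (-4.95,12.95) [heading=0, draw]
  RT 45: heading 0 -> 315
  -- iteration 7/8 --
  FD 7: (-4.95,12.95) -> (0,8) [heading=315, draw]
  RT 45: heading 315 -> 270
  -- iteration 8/8 --
  FD 7: (0,8) -> (0,1) [heading=270, draw]
  RT 45: heading 270 -> 225
]
Final: pos=(0,1), heading=225, 8 segment(s) drawn

Start position: (0, 1)
Final position: (0, 1)
Distance = 0; < 1e-6 -> CLOSED

Answer: yes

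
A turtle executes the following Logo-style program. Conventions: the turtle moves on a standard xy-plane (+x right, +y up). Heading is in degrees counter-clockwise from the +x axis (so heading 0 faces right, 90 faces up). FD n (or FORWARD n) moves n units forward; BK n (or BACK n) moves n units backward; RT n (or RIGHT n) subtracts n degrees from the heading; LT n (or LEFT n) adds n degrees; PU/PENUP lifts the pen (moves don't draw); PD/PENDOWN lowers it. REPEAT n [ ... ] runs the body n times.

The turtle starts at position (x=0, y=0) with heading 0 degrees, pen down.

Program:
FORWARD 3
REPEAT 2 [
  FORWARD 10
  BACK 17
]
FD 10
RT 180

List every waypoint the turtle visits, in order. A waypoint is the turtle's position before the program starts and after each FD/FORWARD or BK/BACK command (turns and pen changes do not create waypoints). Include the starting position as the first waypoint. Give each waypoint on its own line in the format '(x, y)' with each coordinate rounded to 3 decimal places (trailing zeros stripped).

Executing turtle program step by step:
Start: pos=(0,0), heading=0, pen down
FD 3: (0,0) -> (3,0) [heading=0, draw]
REPEAT 2 [
  -- iteration 1/2 --
  FD 10: (3,0) -> (13,0) [heading=0, draw]
  BK 17: (13,0) -> (-4,0) [heading=0, draw]
  -- iteration 2/2 --
  FD 10: (-4,0) -> (6,0) [heading=0, draw]
  BK 17: (6,0) -> (-11,0) [heading=0, draw]
]
FD 10: (-11,0) -> (-1,0) [heading=0, draw]
RT 180: heading 0 -> 180
Final: pos=(-1,0), heading=180, 6 segment(s) drawn
Waypoints (7 total):
(0, 0)
(3, 0)
(13, 0)
(-4, 0)
(6, 0)
(-11, 0)
(-1, 0)

Answer: (0, 0)
(3, 0)
(13, 0)
(-4, 0)
(6, 0)
(-11, 0)
(-1, 0)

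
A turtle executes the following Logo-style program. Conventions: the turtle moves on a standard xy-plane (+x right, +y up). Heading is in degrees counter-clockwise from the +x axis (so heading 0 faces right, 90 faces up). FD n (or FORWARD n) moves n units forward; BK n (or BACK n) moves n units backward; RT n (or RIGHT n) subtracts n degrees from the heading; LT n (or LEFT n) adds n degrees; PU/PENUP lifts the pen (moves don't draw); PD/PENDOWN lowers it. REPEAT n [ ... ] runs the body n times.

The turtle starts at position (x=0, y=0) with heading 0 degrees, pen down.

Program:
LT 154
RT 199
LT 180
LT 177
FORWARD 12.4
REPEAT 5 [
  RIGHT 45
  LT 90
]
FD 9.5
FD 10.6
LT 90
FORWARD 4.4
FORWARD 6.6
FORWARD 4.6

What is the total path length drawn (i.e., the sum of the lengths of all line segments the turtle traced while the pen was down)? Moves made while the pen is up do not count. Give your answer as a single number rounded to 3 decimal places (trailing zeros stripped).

Executing turtle program step by step:
Start: pos=(0,0), heading=0, pen down
LT 154: heading 0 -> 154
RT 199: heading 154 -> 315
LT 180: heading 315 -> 135
LT 177: heading 135 -> 312
FD 12.4: (0,0) -> (8.297,-9.215) [heading=312, draw]
REPEAT 5 [
  -- iteration 1/5 --
  RT 45: heading 312 -> 267
  LT 90: heading 267 -> 357
  -- iteration 2/5 --
  RT 45: heading 357 -> 312
  LT 90: heading 312 -> 42
  -- iteration 3/5 --
  RT 45: heading 42 -> 357
  LT 90: heading 357 -> 87
  -- iteration 4/5 --
  RT 45: heading 87 -> 42
  LT 90: heading 42 -> 132
  -- iteration 5/5 --
  RT 45: heading 132 -> 87
  LT 90: heading 87 -> 177
]
FD 9.5: (8.297,-9.215) -> (-1.19,-8.718) [heading=177, draw]
FD 10.6: (-1.19,-8.718) -> (-11.775,-8.163) [heading=177, draw]
LT 90: heading 177 -> 267
FD 4.4: (-11.775,-8.163) -> (-12.006,-12.557) [heading=267, draw]
FD 6.6: (-12.006,-12.557) -> (-12.351,-19.148) [heading=267, draw]
FD 4.6: (-12.351,-19.148) -> (-12.592,-23.742) [heading=267, draw]
Final: pos=(-12.592,-23.742), heading=267, 6 segment(s) drawn

Segment lengths:
  seg 1: (0,0) -> (8.297,-9.215), length = 12.4
  seg 2: (8.297,-9.215) -> (-1.19,-8.718), length = 9.5
  seg 3: (-1.19,-8.718) -> (-11.775,-8.163), length = 10.6
  seg 4: (-11.775,-8.163) -> (-12.006,-12.557), length = 4.4
  seg 5: (-12.006,-12.557) -> (-12.351,-19.148), length = 6.6
  seg 6: (-12.351,-19.148) -> (-12.592,-23.742), length = 4.6
Total = 48.1

Answer: 48.1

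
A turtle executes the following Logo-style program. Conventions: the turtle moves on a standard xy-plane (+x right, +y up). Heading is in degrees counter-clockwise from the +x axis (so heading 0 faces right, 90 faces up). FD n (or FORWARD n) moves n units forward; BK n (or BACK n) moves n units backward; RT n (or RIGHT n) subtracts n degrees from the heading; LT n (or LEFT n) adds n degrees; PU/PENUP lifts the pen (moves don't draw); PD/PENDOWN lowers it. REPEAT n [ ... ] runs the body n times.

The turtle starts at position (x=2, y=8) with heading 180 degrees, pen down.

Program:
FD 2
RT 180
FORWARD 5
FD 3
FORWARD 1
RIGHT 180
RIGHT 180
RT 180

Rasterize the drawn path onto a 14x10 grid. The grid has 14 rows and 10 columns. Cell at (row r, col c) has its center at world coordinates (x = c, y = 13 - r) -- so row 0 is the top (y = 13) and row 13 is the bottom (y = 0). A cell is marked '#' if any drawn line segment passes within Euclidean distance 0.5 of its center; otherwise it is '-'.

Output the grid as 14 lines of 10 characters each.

Segment 0: (2,8) -> (0,8)
Segment 1: (0,8) -> (5,8)
Segment 2: (5,8) -> (8,8)
Segment 3: (8,8) -> (9,8)

Answer: ----------
----------
----------
----------
----------
##########
----------
----------
----------
----------
----------
----------
----------
----------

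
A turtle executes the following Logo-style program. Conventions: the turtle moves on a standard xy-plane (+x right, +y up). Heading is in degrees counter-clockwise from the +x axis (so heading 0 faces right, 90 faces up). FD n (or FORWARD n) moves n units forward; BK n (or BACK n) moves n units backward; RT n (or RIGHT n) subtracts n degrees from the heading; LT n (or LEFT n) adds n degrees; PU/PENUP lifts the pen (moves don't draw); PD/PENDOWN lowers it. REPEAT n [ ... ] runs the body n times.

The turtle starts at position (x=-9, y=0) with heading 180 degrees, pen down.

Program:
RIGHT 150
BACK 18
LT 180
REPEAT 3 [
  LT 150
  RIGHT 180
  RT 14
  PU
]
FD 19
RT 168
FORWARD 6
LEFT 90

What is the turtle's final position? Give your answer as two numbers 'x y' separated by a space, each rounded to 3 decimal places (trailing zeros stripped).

Executing turtle program step by step:
Start: pos=(-9,0), heading=180, pen down
RT 150: heading 180 -> 30
BK 18: (-9,0) -> (-24.588,-9) [heading=30, draw]
LT 180: heading 30 -> 210
REPEAT 3 [
  -- iteration 1/3 --
  LT 150: heading 210 -> 0
  RT 180: heading 0 -> 180
  RT 14: heading 180 -> 166
  PU: pen up
  -- iteration 2/3 --
  LT 150: heading 166 -> 316
  RT 180: heading 316 -> 136
  RT 14: heading 136 -> 122
  PU: pen up
  -- iteration 3/3 --
  LT 150: heading 122 -> 272
  RT 180: heading 272 -> 92
  RT 14: heading 92 -> 78
  PU: pen up
]
FD 19: (-24.588,-9) -> (-20.638,9.585) [heading=78, move]
RT 168: heading 78 -> 270
FD 6: (-20.638,9.585) -> (-20.638,3.585) [heading=270, move]
LT 90: heading 270 -> 0
Final: pos=(-20.638,3.585), heading=0, 1 segment(s) drawn

Answer: -20.638 3.585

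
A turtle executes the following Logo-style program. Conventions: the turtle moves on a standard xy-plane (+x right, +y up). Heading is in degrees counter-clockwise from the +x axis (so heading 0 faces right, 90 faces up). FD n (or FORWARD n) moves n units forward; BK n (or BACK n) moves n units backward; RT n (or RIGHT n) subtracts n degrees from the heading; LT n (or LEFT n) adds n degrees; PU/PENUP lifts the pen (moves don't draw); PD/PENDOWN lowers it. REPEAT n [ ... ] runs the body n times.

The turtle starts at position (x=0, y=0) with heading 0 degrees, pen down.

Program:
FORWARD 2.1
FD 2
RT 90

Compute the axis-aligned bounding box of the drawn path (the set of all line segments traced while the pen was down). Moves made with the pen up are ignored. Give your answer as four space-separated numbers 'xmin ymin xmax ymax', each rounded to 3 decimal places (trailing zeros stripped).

Executing turtle program step by step:
Start: pos=(0,0), heading=0, pen down
FD 2.1: (0,0) -> (2.1,0) [heading=0, draw]
FD 2: (2.1,0) -> (4.1,0) [heading=0, draw]
RT 90: heading 0 -> 270
Final: pos=(4.1,0), heading=270, 2 segment(s) drawn

Segment endpoints: x in {0, 2.1, 4.1}, y in {0}
xmin=0, ymin=0, xmax=4.1, ymax=0

Answer: 0 0 4.1 0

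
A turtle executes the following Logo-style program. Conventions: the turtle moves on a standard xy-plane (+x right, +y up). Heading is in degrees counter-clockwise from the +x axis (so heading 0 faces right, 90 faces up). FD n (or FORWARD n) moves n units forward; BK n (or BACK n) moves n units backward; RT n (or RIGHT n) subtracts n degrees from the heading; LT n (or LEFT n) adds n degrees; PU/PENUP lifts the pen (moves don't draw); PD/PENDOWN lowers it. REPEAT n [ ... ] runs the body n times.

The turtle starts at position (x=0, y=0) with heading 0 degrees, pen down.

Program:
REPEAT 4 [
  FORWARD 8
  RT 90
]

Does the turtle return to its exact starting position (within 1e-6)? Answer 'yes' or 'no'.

Executing turtle program step by step:
Start: pos=(0,0), heading=0, pen down
REPEAT 4 [
  -- iteration 1/4 --
  FD 8: (0,0) -> (8,0) [heading=0, draw]
  RT 90: heading 0 -> 270
  -- iteration 2/4 --
  FD 8: (8,0) -> (8,-8) [heading=270, draw]
  RT 90: heading 270 -> 180
  -- iteration 3/4 --
  FD 8: (8,-8) -> (0,-8) [heading=180, draw]
  RT 90: heading 180 -> 90
  -- iteration 4/4 --
  FD 8: (0,-8) -> (0,0) [heading=90, draw]
  RT 90: heading 90 -> 0
]
Final: pos=(0,0), heading=0, 4 segment(s) drawn

Start position: (0, 0)
Final position: (0, 0)
Distance = 0; < 1e-6 -> CLOSED

Answer: yes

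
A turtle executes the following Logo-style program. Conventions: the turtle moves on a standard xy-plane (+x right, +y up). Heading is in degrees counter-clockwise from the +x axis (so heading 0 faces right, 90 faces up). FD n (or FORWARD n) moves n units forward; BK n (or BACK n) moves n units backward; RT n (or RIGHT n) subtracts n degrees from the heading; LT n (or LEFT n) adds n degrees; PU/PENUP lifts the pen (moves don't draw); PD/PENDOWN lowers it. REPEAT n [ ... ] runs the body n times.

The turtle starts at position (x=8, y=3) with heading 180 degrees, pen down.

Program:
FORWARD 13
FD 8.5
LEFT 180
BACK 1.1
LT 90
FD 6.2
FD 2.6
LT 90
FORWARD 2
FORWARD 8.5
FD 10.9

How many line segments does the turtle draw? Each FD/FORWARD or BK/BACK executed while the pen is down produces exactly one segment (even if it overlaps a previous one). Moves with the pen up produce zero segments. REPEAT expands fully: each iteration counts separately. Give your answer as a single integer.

Answer: 8

Derivation:
Executing turtle program step by step:
Start: pos=(8,3), heading=180, pen down
FD 13: (8,3) -> (-5,3) [heading=180, draw]
FD 8.5: (-5,3) -> (-13.5,3) [heading=180, draw]
LT 180: heading 180 -> 0
BK 1.1: (-13.5,3) -> (-14.6,3) [heading=0, draw]
LT 90: heading 0 -> 90
FD 6.2: (-14.6,3) -> (-14.6,9.2) [heading=90, draw]
FD 2.6: (-14.6,9.2) -> (-14.6,11.8) [heading=90, draw]
LT 90: heading 90 -> 180
FD 2: (-14.6,11.8) -> (-16.6,11.8) [heading=180, draw]
FD 8.5: (-16.6,11.8) -> (-25.1,11.8) [heading=180, draw]
FD 10.9: (-25.1,11.8) -> (-36,11.8) [heading=180, draw]
Final: pos=(-36,11.8), heading=180, 8 segment(s) drawn
Segments drawn: 8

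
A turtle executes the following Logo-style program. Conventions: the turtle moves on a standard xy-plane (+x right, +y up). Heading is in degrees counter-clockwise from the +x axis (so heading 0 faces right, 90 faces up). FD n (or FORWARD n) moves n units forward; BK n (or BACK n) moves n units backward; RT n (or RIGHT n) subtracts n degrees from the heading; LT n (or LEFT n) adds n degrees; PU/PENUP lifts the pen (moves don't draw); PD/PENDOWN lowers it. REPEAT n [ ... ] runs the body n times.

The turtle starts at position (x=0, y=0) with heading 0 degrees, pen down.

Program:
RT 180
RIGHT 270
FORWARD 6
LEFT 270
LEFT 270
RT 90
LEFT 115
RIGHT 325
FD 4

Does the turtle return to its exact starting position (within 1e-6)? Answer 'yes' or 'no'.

Executing turtle program step by step:
Start: pos=(0,0), heading=0, pen down
RT 180: heading 0 -> 180
RT 270: heading 180 -> 270
FD 6: (0,0) -> (0,-6) [heading=270, draw]
LT 270: heading 270 -> 180
LT 270: heading 180 -> 90
RT 90: heading 90 -> 0
LT 115: heading 0 -> 115
RT 325: heading 115 -> 150
FD 4: (0,-6) -> (-3.464,-4) [heading=150, draw]
Final: pos=(-3.464,-4), heading=150, 2 segment(s) drawn

Start position: (0, 0)
Final position: (-3.464, -4)
Distance = 5.292; >= 1e-6 -> NOT closed

Answer: no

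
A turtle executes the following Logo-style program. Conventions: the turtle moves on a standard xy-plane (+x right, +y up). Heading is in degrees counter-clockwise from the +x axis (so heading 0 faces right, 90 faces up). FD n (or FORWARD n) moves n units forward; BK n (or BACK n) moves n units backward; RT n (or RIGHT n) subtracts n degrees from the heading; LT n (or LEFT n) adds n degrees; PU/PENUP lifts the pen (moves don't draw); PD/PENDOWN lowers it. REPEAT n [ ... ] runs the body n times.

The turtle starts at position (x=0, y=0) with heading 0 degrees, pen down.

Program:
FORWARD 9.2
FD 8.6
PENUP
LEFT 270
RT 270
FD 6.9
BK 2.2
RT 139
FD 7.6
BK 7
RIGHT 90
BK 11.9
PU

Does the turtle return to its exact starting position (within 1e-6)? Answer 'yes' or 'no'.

Answer: no

Derivation:
Executing turtle program step by step:
Start: pos=(0,0), heading=0, pen down
FD 9.2: (0,0) -> (9.2,0) [heading=0, draw]
FD 8.6: (9.2,0) -> (17.8,0) [heading=0, draw]
PU: pen up
LT 270: heading 0 -> 270
RT 270: heading 270 -> 0
FD 6.9: (17.8,0) -> (24.7,0) [heading=0, move]
BK 2.2: (24.7,0) -> (22.5,0) [heading=0, move]
RT 139: heading 0 -> 221
FD 7.6: (22.5,0) -> (16.764,-4.986) [heading=221, move]
BK 7: (16.764,-4.986) -> (22.047,-0.394) [heading=221, move]
RT 90: heading 221 -> 131
BK 11.9: (22.047,-0.394) -> (29.854,-9.375) [heading=131, move]
PU: pen up
Final: pos=(29.854,-9.375), heading=131, 2 segment(s) drawn

Start position: (0, 0)
Final position: (29.854, -9.375)
Distance = 31.292; >= 1e-6 -> NOT closed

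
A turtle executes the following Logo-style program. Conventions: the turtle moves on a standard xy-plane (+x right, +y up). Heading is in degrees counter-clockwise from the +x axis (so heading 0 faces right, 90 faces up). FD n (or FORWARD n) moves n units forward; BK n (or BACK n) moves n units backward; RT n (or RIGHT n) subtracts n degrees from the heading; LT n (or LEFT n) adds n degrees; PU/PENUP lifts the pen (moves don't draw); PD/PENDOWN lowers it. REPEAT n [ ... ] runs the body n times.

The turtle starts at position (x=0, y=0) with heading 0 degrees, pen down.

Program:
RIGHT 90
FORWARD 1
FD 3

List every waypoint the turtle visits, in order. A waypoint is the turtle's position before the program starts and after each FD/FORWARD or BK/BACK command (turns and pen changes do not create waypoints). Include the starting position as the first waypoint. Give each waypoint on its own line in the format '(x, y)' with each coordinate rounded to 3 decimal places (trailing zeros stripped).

Executing turtle program step by step:
Start: pos=(0,0), heading=0, pen down
RT 90: heading 0 -> 270
FD 1: (0,0) -> (0,-1) [heading=270, draw]
FD 3: (0,-1) -> (0,-4) [heading=270, draw]
Final: pos=(0,-4), heading=270, 2 segment(s) drawn
Waypoints (3 total):
(0, 0)
(0, -1)
(0, -4)

Answer: (0, 0)
(0, -1)
(0, -4)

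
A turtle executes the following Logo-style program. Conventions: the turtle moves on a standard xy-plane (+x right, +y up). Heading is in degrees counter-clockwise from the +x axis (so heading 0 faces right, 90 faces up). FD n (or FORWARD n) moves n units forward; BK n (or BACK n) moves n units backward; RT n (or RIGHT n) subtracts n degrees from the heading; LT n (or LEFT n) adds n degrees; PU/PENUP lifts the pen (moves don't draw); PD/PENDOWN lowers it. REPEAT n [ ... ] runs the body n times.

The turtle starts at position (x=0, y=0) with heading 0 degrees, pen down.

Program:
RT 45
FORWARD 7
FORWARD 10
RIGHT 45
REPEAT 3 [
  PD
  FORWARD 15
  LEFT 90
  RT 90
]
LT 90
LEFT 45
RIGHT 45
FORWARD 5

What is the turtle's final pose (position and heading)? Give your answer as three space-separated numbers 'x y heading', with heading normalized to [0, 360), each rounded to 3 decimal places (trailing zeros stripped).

Answer: 17.021 -57.021 0

Derivation:
Executing turtle program step by step:
Start: pos=(0,0), heading=0, pen down
RT 45: heading 0 -> 315
FD 7: (0,0) -> (4.95,-4.95) [heading=315, draw]
FD 10: (4.95,-4.95) -> (12.021,-12.021) [heading=315, draw]
RT 45: heading 315 -> 270
REPEAT 3 [
  -- iteration 1/3 --
  PD: pen down
  FD 15: (12.021,-12.021) -> (12.021,-27.021) [heading=270, draw]
  LT 90: heading 270 -> 0
  RT 90: heading 0 -> 270
  -- iteration 2/3 --
  PD: pen down
  FD 15: (12.021,-27.021) -> (12.021,-42.021) [heading=270, draw]
  LT 90: heading 270 -> 0
  RT 90: heading 0 -> 270
  -- iteration 3/3 --
  PD: pen down
  FD 15: (12.021,-42.021) -> (12.021,-57.021) [heading=270, draw]
  LT 90: heading 270 -> 0
  RT 90: heading 0 -> 270
]
LT 90: heading 270 -> 0
LT 45: heading 0 -> 45
RT 45: heading 45 -> 0
FD 5: (12.021,-57.021) -> (17.021,-57.021) [heading=0, draw]
Final: pos=(17.021,-57.021), heading=0, 6 segment(s) drawn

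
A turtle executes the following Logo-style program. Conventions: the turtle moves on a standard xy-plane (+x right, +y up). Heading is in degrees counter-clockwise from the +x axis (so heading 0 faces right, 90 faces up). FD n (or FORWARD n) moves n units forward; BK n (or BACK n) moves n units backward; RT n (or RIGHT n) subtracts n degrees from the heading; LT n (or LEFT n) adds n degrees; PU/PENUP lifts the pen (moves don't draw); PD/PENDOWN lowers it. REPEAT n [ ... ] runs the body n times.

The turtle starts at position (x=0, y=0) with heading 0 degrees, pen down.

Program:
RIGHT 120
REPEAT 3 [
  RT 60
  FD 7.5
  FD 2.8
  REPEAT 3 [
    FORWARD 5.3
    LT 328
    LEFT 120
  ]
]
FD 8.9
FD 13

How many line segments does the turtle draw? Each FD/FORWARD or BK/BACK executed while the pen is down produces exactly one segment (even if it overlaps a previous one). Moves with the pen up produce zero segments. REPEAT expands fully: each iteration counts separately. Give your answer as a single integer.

Answer: 17

Derivation:
Executing turtle program step by step:
Start: pos=(0,0), heading=0, pen down
RT 120: heading 0 -> 240
REPEAT 3 [
  -- iteration 1/3 --
  RT 60: heading 240 -> 180
  FD 7.5: (0,0) -> (-7.5,0) [heading=180, draw]
  FD 2.8: (-7.5,0) -> (-10.3,0) [heading=180, draw]
  REPEAT 3 [
    -- iteration 1/3 --
    FD 5.3: (-10.3,0) -> (-15.6,0) [heading=180, draw]
    LT 328: heading 180 -> 148
    LT 120: heading 148 -> 268
    -- iteration 2/3 --
    FD 5.3: (-15.6,0) -> (-15.785,-5.297) [heading=268, draw]
    LT 328: heading 268 -> 236
    LT 120: heading 236 -> 356
    -- iteration 3/3 --
    FD 5.3: (-15.785,-5.297) -> (-10.498,-5.666) [heading=356, draw]
    LT 328: heading 356 -> 324
    LT 120: heading 324 -> 84
  ]
  -- iteration 2/3 --
  RT 60: heading 84 -> 24
  FD 7.5: (-10.498,-5.666) -> (-3.646,-2.616) [heading=24, draw]
  FD 2.8: (-3.646,-2.616) -> (-1.088,-1.477) [heading=24, draw]
  REPEAT 3 [
    -- iteration 1/3 --
    FD 5.3: (-1.088,-1.477) -> (3.753,0.679) [heading=24, draw]
    LT 328: heading 24 -> 352
    LT 120: heading 352 -> 112
    -- iteration 2/3 --
    FD 5.3: (3.753,0.679) -> (1.768,5.593) [heading=112, draw]
    LT 328: heading 112 -> 80
    LT 120: heading 80 -> 200
    -- iteration 3/3 --
    FD 5.3: (1.768,5.593) -> (-3.212,3.78) [heading=200, draw]
    LT 328: heading 200 -> 168
    LT 120: heading 168 -> 288
  ]
  -- iteration 3/3 --
  RT 60: heading 288 -> 228
  FD 7.5: (-3.212,3.78) -> (-8.231,-1.794) [heading=228, draw]
  FD 2.8: (-8.231,-1.794) -> (-10.104,-3.874) [heading=228, draw]
  REPEAT 3 [
    -- iteration 1/3 --
    FD 5.3: (-10.104,-3.874) -> (-13.651,-7.813) [heading=228, draw]
    LT 328: heading 228 -> 196
    LT 120: heading 196 -> 316
    -- iteration 2/3 --
    FD 5.3: (-13.651,-7.813) -> (-9.838,-11.495) [heading=316, draw]
    LT 328: heading 316 -> 284
    LT 120: heading 284 -> 44
    -- iteration 3/3 --
    FD 5.3: (-9.838,-11.495) -> (-6.026,-7.813) [heading=44, draw]
    LT 328: heading 44 -> 12
    LT 120: heading 12 -> 132
  ]
]
FD 8.9: (-6.026,-7.813) -> (-11.981,-1.199) [heading=132, draw]
FD 13: (-11.981,-1.199) -> (-20.68,8.462) [heading=132, draw]
Final: pos=(-20.68,8.462), heading=132, 17 segment(s) drawn
Segments drawn: 17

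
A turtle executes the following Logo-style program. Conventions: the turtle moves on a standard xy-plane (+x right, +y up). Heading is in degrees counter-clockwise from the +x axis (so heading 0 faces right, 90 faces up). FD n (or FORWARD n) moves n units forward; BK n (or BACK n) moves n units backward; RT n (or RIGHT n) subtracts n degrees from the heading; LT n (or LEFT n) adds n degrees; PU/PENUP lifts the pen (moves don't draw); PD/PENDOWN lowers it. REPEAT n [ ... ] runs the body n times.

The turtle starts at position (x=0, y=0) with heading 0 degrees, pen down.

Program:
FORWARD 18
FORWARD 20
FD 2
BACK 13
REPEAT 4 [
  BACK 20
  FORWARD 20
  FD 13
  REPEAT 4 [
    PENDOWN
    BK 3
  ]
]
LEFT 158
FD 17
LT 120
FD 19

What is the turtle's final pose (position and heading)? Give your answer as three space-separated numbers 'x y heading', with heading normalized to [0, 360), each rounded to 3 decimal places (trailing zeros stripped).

Executing turtle program step by step:
Start: pos=(0,0), heading=0, pen down
FD 18: (0,0) -> (18,0) [heading=0, draw]
FD 20: (18,0) -> (38,0) [heading=0, draw]
FD 2: (38,0) -> (40,0) [heading=0, draw]
BK 13: (40,0) -> (27,0) [heading=0, draw]
REPEAT 4 [
  -- iteration 1/4 --
  BK 20: (27,0) -> (7,0) [heading=0, draw]
  FD 20: (7,0) -> (27,0) [heading=0, draw]
  FD 13: (27,0) -> (40,0) [heading=0, draw]
  REPEAT 4 [
    -- iteration 1/4 --
    PD: pen down
    BK 3: (40,0) -> (37,0) [heading=0, draw]
    -- iteration 2/4 --
    PD: pen down
    BK 3: (37,0) -> (34,0) [heading=0, draw]
    -- iteration 3/4 --
    PD: pen down
    BK 3: (34,0) -> (31,0) [heading=0, draw]
    -- iteration 4/4 --
    PD: pen down
    BK 3: (31,0) -> (28,0) [heading=0, draw]
  ]
  -- iteration 2/4 --
  BK 20: (28,0) -> (8,0) [heading=0, draw]
  FD 20: (8,0) -> (28,0) [heading=0, draw]
  FD 13: (28,0) -> (41,0) [heading=0, draw]
  REPEAT 4 [
    -- iteration 1/4 --
    PD: pen down
    BK 3: (41,0) -> (38,0) [heading=0, draw]
    -- iteration 2/4 --
    PD: pen down
    BK 3: (38,0) -> (35,0) [heading=0, draw]
    -- iteration 3/4 --
    PD: pen down
    BK 3: (35,0) -> (32,0) [heading=0, draw]
    -- iteration 4/4 --
    PD: pen down
    BK 3: (32,0) -> (29,0) [heading=0, draw]
  ]
  -- iteration 3/4 --
  BK 20: (29,0) -> (9,0) [heading=0, draw]
  FD 20: (9,0) -> (29,0) [heading=0, draw]
  FD 13: (29,0) -> (42,0) [heading=0, draw]
  REPEAT 4 [
    -- iteration 1/4 --
    PD: pen down
    BK 3: (42,0) -> (39,0) [heading=0, draw]
    -- iteration 2/4 --
    PD: pen down
    BK 3: (39,0) -> (36,0) [heading=0, draw]
    -- iteration 3/4 --
    PD: pen down
    BK 3: (36,0) -> (33,0) [heading=0, draw]
    -- iteration 4/4 --
    PD: pen down
    BK 3: (33,0) -> (30,0) [heading=0, draw]
  ]
  -- iteration 4/4 --
  BK 20: (30,0) -> (10,0) [heading=0, draw]
  FD 20: (10,0) -> (30,0) [heading=0, draw]
  FD 13: (30,0) -> (43,0) [heading=0, draw]
  REPEAT 4 [
    -- iteration 1/4 --
    PD: pen down
    BK 3: (43,0) -> (40,0) [heading=0, draw]
    -- iteration 2/4 --
    PD: pen down
    BK 3: (40,0) -> (37,0) [heading=0, draw]
    -- iteration 3/4 --
    PD: pen down
    BK 3: (37,0) -> (34,0) [heading=0, draw]
    -- iteration 4/4 --
    PD: pen down
    BK 3: (34,0) -> (31,0) [heading=0, draw]
  ]
]
LT 158: heading 0 -> 158
FD 17: (31,0) -> (15.238,6.368) [heading=158, draw]
LT 120: heading 158 -> 278
FD 19: (15.238,6.368) -> (17.882,-12.447) [heading=278, draw]
Final: pos=(17.882,-12.447), heading=278, 34 segment(s) drawn

Answer: 17.882 -12.447 278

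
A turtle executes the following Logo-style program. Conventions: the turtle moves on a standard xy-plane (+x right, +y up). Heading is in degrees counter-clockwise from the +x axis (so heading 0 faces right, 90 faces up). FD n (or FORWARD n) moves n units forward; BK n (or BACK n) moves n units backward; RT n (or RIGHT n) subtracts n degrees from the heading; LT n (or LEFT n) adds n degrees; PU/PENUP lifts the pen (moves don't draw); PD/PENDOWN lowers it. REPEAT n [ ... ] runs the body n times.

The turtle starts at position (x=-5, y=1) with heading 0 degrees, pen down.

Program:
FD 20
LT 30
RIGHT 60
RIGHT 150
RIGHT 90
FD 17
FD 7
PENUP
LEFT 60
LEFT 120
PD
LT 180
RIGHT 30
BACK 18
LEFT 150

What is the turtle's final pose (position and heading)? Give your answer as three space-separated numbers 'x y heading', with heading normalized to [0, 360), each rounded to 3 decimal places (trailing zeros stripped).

Answer: 6 9.412 210

Derivation:
Executing turtle program step by step:
Start: pos=(-5,1), heading=0, pen down
FD 20: (-5,1) -> (15,1) [heading=0, draw]
LT 30: heading 0 -> 30
RT 60: heading 30 -> 330
RT 150: heading 330 -> 180
RT 90: heading 180 -> 90
FD 17: (15,1) -> (15,18) [heading=90, draw]
FD 7: (15,18) -> (15,25) [heading=90, draw]
PU: pen up
LT 60: heading 90 -> 150
LT 120: heading 150 -> 270
PD: pen down
LT 180: heading 270 -> 90
RT 30: heading 90 -> 60
BK 18: (15,25) -> (6,9.412) [heading=60, draw]
LT 150: heading 60 -> 210
Final: pos=(6,9.412), heading=210, 4 segment(s) drawn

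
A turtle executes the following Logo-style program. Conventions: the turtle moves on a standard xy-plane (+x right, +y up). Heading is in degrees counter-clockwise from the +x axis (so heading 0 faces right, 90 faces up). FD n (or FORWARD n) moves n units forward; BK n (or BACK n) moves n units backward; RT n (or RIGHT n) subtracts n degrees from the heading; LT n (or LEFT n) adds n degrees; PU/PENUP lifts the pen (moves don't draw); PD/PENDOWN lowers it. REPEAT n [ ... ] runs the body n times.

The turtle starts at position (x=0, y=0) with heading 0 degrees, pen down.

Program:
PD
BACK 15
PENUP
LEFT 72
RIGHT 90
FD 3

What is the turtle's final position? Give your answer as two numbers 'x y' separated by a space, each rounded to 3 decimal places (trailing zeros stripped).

Executing turtle program step by step:
Start: pos=(0,0), heading=0, pen down
PD: pen down
BK 15: (0,0) -> (-15,0) [heading=0, draw]
PU: pen up
LT 72: heading 0 -> 72
RT 90: heading 72 -> 342
FD 3: (-15,0) -> (-12.147,-0.927) [heading=342, move]
Final: pos=(-12.147,-0.927), heading=342, 1 segment(s) drawn

Answer: -12.147 -0.927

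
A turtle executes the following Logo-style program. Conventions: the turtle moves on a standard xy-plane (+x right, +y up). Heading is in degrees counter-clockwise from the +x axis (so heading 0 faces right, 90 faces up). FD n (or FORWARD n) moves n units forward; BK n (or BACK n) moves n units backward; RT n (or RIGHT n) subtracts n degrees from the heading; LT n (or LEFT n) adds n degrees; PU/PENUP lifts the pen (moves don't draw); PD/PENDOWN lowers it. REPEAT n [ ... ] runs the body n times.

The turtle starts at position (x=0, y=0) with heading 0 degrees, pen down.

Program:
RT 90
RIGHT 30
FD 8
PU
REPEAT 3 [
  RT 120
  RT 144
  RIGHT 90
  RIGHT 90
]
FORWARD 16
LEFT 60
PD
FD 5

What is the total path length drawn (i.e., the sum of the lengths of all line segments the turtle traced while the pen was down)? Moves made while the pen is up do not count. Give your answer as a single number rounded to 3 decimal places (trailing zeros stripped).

Answer: 13

Derivation:
Executing turtle program step by step:
Start: pos=(0,0), heading=0, pen down
RT 90: heading 0 -> 270
RT 30: heading 270 -> 240
FD 8: (0,0) -> (-4,-6.928) [heading=240, draw]
PU: pen up
REPEAT 3 [
  -- iteration 1/3 --
  RT 120: heading 240 -> 120
  RT 144: heading 120 -> 336
  RT 90: heading 336 -> 246
  RT 90: heading 246 -> 156
  -- iteration 2/3 --
  RT 120: heading 156 -> 36
  RT 144: heading 36 -> 252
  RT 90: heading 252 -> 162
  RT 90: heading 162 -> 72
  -- iteration 3/3 --
  RT 120: heading 72 -> 312
  RT 144: heading 312 -> 168
  RT 90: heading 168 -> 78
  RT 90: heading 78 -> 348
]
FD 16: (-4,-6.928) -> (11.65,-10.255) [heading=348, move]
LT 60: heading 348 -> 48
PD: pen down
FD 5: (11.65,-10.255) -> (14.996,-6.539) [heading=48, draw]
Final: pos=(14.996,-6.539), heading=48, 2 segment(s) drawn

Segment lengths:
  seg 1: (0,0) -> (-4,-6.928), length = 8
  seg 2: (11.65,-10.255) -> (14.996,-6.539), length = 5
Total = 13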